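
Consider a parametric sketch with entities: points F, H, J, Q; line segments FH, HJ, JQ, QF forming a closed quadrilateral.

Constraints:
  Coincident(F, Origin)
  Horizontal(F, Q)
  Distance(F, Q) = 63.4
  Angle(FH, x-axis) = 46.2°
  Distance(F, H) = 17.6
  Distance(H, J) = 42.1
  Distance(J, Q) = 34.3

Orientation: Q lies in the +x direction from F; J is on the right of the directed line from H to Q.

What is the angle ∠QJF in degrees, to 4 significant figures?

110.7°

Checks: |HJ| = 42.10 ✓; |JQ| = 34.30 ✓.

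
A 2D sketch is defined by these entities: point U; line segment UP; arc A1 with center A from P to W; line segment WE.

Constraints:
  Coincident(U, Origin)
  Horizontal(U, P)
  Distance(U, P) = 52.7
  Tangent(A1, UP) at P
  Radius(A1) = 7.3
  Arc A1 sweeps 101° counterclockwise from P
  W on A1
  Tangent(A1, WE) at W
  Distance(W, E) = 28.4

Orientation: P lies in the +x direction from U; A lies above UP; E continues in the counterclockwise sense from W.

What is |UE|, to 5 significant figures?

65.589

U is at the origin; UP is horizontal with |UP| = 52.7 and P on the +x side, so P = (52.700, 0.0000). Since A1 is tangent to UP there, AP ⟂ UP, so A = P + (0, 7.3) = (52.700, 7.3000). On A1, P sits at bearing -90° from A; a 101° counterclockwise sweep puts W at bearing 11°, so W = A + 7.3·(cos 11°, sin 11°) = (59.866, 8.6929). Since A1 is tangent to WE there, AW ⟂ WE, so WE runs along (−sin 11°, cos 11°); with |WE| = 28.4, E = (54.447, 36.571). Then |UE| = |E − U| = 65.589.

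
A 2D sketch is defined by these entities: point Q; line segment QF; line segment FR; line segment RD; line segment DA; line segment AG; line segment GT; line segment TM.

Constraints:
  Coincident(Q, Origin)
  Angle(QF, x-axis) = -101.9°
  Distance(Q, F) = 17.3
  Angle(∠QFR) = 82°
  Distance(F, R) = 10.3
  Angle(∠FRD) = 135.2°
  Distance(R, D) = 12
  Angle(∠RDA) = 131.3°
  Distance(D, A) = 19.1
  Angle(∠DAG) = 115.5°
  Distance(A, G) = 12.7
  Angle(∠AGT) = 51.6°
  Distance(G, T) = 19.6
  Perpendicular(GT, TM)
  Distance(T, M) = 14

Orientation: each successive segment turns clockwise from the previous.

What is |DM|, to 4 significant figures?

10.81

∠AGT = 51.6° gives GT at -126.3° from the x-axis; with |GT| = 19.6, T = (-9.707, -0.3750). GT is perpendicular to TM, so TM runs at 143.7°; with |TM| = 14.0, M = (-20.99, 7.913). Then |DM| = |M − D| = 10.81.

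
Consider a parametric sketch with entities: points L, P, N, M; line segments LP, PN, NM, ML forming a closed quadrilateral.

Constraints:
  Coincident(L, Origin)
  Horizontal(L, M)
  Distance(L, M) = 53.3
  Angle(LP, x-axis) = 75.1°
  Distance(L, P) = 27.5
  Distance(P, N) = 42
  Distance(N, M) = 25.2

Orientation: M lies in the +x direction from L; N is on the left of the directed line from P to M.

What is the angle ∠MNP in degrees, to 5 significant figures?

102.12°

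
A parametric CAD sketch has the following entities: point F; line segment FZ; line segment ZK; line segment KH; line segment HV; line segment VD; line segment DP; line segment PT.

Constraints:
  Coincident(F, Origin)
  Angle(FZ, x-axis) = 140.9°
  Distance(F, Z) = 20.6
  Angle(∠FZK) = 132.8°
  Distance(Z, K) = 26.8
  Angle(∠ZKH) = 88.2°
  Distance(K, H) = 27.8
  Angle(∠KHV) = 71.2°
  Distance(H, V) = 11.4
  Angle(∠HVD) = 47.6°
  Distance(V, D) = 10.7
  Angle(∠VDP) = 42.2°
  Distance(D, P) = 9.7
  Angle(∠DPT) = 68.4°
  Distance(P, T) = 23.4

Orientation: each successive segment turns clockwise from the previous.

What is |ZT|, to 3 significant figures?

12.9

F is at the origin; FZ runs at 140.9° with length 20.6, so Z = (-16.0, 13.0). ∠FZK = 132.8° gives ZK at 93.7° from the x-axis; with |ZK| = 26.8, K = (-17.7, 39.7). ∠ZKH = 88.2° gives KH at 1.90° from the x-axis; with |KH| = 27.8, H = (10.1, 40.7). ∠KHV = 71.2° gives HV at -107° from the x-axis; with |HV| = 11.4, V = (6.75, 29.8). ∠HVD = 47.6° gives VD at 121° from the x-axis; with |VD| = 10.7, D = (1.29, 39.0). ∠VDP = 42.2° gives DP at -17.1° from the x-axis; with |DP| = 9.7, P = (10.6, 36.1). ∠DPT = 68.4° gives PT at -129° from the x-axis; with |PT| = 23.4, T = (-4.07, 17.8). Then |ZT| = |T − Z| = 12.9.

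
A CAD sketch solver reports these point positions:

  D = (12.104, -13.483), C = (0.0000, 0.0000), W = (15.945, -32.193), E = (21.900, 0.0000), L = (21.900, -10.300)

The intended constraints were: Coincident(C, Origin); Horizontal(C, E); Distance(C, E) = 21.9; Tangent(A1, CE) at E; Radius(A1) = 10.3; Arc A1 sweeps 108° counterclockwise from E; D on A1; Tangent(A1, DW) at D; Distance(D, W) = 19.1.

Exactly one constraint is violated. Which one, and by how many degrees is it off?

Tangent(A1, DW) at D — off by 6.40°.

C = (0.00, 0.00) ✓; C.y = 0.00, E.y = 0.00 ✓; |CE| = 21.90 ✓; ∠(LE, EC) = 90.00° ✓; |LE| = 10.30 ✓; bearing(L→D) − bearing(L→E) = 108.0° ✓; |LD| = 10.30 ✓; ∠(LD, DW) = 96.40° ✗; |DW| = 19.10 ✓.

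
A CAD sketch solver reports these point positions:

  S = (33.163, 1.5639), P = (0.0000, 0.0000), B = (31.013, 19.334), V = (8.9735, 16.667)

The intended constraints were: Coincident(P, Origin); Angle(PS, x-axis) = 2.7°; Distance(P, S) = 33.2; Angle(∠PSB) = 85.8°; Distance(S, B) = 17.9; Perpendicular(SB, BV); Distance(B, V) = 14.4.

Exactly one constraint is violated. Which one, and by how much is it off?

Distance(B, V) = 14.4 — off by 7.80.

P = (0.00, 0.00) ✓; PS at 2.700° ✓; |PS| = 33.20 ✓; ∠PSB = 85.80° ✓; |SB| = 17.90 ✓; ∠(SB, BV) = 90.00° ✓; |BV| = 22.20 ✗.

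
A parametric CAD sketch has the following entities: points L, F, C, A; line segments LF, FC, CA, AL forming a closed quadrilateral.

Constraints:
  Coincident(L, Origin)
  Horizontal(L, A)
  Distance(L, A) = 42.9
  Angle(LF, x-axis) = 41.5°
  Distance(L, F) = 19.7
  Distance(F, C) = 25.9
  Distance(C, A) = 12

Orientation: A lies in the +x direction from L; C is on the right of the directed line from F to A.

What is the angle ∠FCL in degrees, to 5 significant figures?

36.686°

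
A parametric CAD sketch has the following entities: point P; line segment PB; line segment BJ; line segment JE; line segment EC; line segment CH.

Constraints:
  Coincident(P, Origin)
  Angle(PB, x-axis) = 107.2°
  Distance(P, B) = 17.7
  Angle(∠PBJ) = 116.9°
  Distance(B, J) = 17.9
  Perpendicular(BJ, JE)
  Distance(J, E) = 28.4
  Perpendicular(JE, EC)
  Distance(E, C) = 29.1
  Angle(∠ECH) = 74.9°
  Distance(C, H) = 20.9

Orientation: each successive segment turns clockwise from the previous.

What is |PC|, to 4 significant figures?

13.01

P is at the origin; PB runs at 107.2° with length 17.7, so B = (-5.234, 16.91). ∠PBJ = 116.9° gives BJ at 44.10° from the x-axis; with |BJ| = 17.9, J = (7.620, 29.37). The perpendicularity gives JE at right angles to BJ, so JE runs at -45.90°; with |JE| = 28.4, E = (27.38, 8.970). JE ⟂ EC, so EC runs at -135.9°; with |EC| = 29.1, C = (6.487, -11.28). Then |PC| = |C − P| = 13.01.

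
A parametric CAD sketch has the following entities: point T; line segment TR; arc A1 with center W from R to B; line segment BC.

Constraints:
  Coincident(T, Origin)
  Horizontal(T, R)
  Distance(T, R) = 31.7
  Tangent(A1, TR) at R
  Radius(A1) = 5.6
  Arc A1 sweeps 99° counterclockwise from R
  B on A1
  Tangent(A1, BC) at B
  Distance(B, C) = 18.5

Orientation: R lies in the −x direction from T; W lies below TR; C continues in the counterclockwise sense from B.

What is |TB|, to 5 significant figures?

37.790

T is at the origin; T and R share the same y with |TR| = 31.7 and R on the −x side, so R = (-31.700, 0.0000). Tangency of A1 to TR means the radius WR is perpendicular to TR, so W = R + (0, -5.6) = (-31.700, -5.6000). On A1, R sits at bearing 90° from W; a 99° counterclockwise sweep puts B at bearing 189°, so B = W + 5.6·(cos 189°, sin 189°) = (-37.231, -6.4760). Then |TB| = |B − T| = 37.790.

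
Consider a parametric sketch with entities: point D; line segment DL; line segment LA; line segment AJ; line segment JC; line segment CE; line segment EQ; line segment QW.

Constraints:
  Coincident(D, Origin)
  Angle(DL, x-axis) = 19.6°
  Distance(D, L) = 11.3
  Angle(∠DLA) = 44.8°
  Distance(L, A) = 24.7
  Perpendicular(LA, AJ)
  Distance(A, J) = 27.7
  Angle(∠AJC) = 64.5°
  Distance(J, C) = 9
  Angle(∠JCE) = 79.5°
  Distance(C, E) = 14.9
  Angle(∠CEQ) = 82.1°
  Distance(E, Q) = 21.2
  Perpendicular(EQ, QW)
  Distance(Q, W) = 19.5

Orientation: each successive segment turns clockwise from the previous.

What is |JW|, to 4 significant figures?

13.04

D is at the origin; DL runs at 19.6° with length 11.3, so L = (10.65, 3.791). ∠DLA = 44.8° gives LA at -115.6° from the x-axis; with |LA| = 24.7, A = (-0.02727, -18.48). The perpendicularity gives AJ at right angles to LA, so AJ runs at 154.4°; with |AJ| = 27.7, J = (-25.01, -6.516). ∠AJC = 64.5° gives JC at 38.90° from the x-axis; with |JC| = 9.0, C = (-18.00, -0.8642). ∠JCE = 79.5° gives CE at -61.60° from the x-axis; with |CE| = 14.9, E = (-10.92, -13.97). ∠CEQ = 82.1° gives EQ at -159.5° from the x-axis; with |EQ| = 21.2, Q = (-30.77, -21.40). EQ ⟂ QW, so QW runs at 110.5°; with |QW| = 19.5, W = (-37.60, -3.130). Then |JW| = |W − J| = 13.04.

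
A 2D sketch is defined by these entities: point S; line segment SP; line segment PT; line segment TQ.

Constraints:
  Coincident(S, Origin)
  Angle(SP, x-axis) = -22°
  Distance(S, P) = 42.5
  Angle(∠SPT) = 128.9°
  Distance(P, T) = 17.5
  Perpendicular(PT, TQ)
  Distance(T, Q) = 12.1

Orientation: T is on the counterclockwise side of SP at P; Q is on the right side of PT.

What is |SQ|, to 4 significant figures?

63.19

S is at the origin; SP runs at -22.0° with length 42.5, so P = 42.5·(cos -22.0°, sin -22.0°) = (39.41, -15.92). ∠SPT = 128.9°, so PT runs at -22.0° + (180° − 128.9°) = 29.10° from the x-axis; with |PT| = 17.5, T = P + 17.5·(cos 29.10°, sin 29.10°) = (54.70, -7.410). PT is perpendicular to TQ; with |TQ| = 12.1 on the right of PT, Q = T + 12.1·(0.4863, -0.8738) = (60.58, -17.98). Then |SQ| = |Q − S| = 63.19.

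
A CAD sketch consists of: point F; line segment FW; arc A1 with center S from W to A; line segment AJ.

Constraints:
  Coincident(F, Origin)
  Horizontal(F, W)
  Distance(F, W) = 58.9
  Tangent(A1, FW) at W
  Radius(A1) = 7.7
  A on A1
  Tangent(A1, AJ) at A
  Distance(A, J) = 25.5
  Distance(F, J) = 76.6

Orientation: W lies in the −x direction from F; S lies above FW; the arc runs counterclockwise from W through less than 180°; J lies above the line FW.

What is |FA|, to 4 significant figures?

54.53

F is at the origin; FW is horizontal with |FW| = 58.9 and W on the −x side, so W = (-58.90, 0.000). The tangent condition forces SW to be normal to FW, so S = W + (0, 7.7) = (-58.90, 7.700). Since SA ⟂ AJ (tangency), |SJ| = √(7.7² + 25.5²) = 26.64 regardless of where A sits on A1. So J lies on both circle(F, 76.6) and circle(S, 26.64); the above-FW intersection is J = (-69.54, 32.12). A is the foot of the tangent from J: A = (-53.03, 12.69).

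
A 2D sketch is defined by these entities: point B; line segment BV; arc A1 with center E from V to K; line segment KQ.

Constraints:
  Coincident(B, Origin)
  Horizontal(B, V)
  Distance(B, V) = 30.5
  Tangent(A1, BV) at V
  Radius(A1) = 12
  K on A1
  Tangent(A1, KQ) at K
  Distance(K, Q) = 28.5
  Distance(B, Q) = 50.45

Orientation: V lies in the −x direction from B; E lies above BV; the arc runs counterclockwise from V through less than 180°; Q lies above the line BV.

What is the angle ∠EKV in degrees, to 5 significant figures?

36.967°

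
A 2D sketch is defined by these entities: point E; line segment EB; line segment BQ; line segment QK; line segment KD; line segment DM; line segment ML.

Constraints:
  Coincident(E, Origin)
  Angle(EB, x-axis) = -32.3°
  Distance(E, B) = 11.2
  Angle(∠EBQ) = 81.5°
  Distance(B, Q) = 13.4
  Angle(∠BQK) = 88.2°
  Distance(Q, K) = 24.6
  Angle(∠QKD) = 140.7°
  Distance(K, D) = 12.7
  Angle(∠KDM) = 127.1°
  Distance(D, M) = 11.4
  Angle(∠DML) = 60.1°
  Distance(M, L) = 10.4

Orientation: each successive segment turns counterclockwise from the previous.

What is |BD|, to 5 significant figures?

34.425

E is at the origin; EB runs at -32.3° with length 11.2, so B = (9.4669, -5.9847). ∠EBQ = 81.5° gives BQ at 66.200° from the x-axis; with |BQ| = 13.4, Q = (14.874, 6.2757). ∠BQK = 88.2° gives QK at 158.00° from the x-axis; with |QK| = 24.6, K = (-7.9343, 15.491). ∠QKD = 140.7° gives KD at -162.70° from the x-axis; with |KD| = 12.7, D = (-20.060, 11.714). Then |BD| = |D − B| = 34.425.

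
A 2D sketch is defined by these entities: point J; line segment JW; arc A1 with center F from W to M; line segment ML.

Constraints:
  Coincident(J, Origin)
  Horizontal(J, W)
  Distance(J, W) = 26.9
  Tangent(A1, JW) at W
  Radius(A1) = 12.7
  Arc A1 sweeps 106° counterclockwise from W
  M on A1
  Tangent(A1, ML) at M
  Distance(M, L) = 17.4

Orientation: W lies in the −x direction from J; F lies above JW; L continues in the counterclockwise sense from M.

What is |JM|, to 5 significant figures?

21.870

J is at the origin; JW is horizontal with |JW| = 26.9 and W on the −x side, so W = (-26.900, 0.0000). Tangency of A1 to JW means the radius FW is perpendicular to JW, so F = W + (0, 12.7) = (-26.900, 12.700). On A1, W sits at bearing -90° from F; a 106° counterclockwise sweep puts M at bearing 16°, so M = F + 12.7·(cos 16°, sin 16°) = (-14.692, 16.201). Then |JM| = |M − J| = 21.870.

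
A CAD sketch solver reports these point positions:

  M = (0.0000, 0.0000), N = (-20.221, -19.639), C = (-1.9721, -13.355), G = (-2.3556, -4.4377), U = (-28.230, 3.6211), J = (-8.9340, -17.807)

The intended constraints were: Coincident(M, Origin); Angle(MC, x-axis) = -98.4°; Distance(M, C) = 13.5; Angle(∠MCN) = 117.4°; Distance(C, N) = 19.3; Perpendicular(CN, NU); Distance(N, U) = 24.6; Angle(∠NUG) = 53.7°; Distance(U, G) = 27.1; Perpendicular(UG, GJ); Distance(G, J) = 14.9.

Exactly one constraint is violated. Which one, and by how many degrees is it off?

Perpendicular(UG, GJ) — off by 8.90°.

M = (0.00, 0.00) ✓; MC at -98.40° ✓; |MC| = 13.50 ✓; ∠MCN = 117.4° ✓; |CN| = 19.30 ✓; ∠(CN, NU) = 90.00° ✓; |NU| = 24.60 ✓; ∠NUG = 53.70° ✓; |UG| = 27.10 ✓; ∠(UG, GJ) = 98.90° ✗; |GJ| = 14.90 ✓.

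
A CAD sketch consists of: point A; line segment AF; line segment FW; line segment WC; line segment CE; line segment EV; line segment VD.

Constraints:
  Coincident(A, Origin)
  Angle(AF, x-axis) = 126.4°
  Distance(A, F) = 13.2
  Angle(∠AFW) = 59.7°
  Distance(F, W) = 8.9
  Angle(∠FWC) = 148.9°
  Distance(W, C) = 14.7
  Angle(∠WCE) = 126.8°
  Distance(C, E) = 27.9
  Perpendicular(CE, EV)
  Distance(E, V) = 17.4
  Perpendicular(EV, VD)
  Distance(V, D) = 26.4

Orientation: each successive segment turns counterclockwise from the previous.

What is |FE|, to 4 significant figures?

42.88

∠FWC = 148.9° gives WC at -82.20° from the x-axis; with |WC| = 14.7, C = (-9.358, -12.11). ∠WCE = 126.8° gives CE at -29.00° from the x-axis; with |CE| = 27.9, E = (15.04, -25.64). Then |FE| = |E − F| = 42.88.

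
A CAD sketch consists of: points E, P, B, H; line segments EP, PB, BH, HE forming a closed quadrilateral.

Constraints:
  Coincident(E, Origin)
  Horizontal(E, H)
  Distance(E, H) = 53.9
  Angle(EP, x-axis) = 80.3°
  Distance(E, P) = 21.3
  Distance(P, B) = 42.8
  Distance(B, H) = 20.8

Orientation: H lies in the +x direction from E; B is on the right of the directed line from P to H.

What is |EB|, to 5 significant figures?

35.786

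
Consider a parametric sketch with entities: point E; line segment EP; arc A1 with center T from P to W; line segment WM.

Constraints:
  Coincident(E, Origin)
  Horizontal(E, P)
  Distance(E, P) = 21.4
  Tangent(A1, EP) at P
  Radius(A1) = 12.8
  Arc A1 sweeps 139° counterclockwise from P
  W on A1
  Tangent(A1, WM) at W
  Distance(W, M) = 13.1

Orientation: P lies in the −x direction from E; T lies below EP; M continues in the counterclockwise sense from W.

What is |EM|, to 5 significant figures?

36.889

E is at the origin; EP is horizontal with |EP| = 21.4 and P on the −x side, so P = (-21.400, 0.0000). Tangency of A1 to EP means the radius TP is perpendicular to EP, so T = P + (0, -12.8) = (-21.400, -12.800). On A1, P sits at bearing 90° from T; a 139° counterclockwise sweep puts W at bearing 229°, so W = T + 12.8·(cos 229°, sin 229°) = (-29.798, -22.460). The tangent condition forces TW to be normal to WM, so WM runs along (−sin 229°, cos 229°); with |WM| = 13.1, M = (-19.911, -31.055). Then |EM| = |M − E| = 36.889.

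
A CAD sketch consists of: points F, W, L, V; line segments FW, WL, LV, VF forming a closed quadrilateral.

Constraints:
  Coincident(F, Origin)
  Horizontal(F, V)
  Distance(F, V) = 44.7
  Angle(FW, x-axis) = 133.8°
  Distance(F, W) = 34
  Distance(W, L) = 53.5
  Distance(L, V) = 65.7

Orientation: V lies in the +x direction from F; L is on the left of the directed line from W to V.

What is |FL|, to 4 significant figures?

61.90

F is at the origin; FV is horizontal with |FV| = 44.7 and V in +x, so V = (44.7, 0). FW runs at 133.8° with |FW| = 34.0, so W = (-23.53, 24.54). L is determined by |WL| = 53.5 and |LV| = 65.7 together: it lies at the intersection of circle(W, 53.5) and circle(V, 65.7). With |WV| = 72.51, the foot of the radical line on WV is 26.23 from W and the perpendicular offset is √(53.5² − 26.23²) = 46.63. Taking the left-of-WV solution: L = (16.93, 59.54).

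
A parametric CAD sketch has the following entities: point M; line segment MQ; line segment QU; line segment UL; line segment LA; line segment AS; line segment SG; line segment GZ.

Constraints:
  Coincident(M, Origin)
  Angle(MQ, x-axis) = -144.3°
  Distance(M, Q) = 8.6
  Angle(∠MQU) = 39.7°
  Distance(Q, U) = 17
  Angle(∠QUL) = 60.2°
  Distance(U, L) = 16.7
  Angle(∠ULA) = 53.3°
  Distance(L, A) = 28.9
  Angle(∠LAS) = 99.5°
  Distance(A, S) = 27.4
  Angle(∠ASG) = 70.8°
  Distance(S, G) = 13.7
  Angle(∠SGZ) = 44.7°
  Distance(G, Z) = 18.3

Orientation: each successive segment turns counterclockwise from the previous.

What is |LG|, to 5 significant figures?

31.743

M is at the origin; MQ runs at -144.3° with length 8.6, so Q = (-6.9839, -5.0185). ∠MQU = 39.7° gives QU at -4.0000° from the x-axis; with |QU| = 17.0, U = (9.9747, -6.2043). ∠QUL = 60.2° gives UL at 115.80° from the x-axis; with |UL| = 16.7, L = (2.7063, 8.8310). ∠ULA = 53.3° gives LA at -117.50° from the x-axis; with |LA| = 28.9, A = (-10.638, -16.804). ∠LAS = 99.5° gives AS at -37.000° from the x-axis; with |AS| = 27.4, S = (11.244, -33.293). ∠ASG = 70.8° gives SG at 72.200° from the x-axis; with |SG| = 13.7, G = (15.432, -20.249). Then |LG| = |G − L| = 31.743.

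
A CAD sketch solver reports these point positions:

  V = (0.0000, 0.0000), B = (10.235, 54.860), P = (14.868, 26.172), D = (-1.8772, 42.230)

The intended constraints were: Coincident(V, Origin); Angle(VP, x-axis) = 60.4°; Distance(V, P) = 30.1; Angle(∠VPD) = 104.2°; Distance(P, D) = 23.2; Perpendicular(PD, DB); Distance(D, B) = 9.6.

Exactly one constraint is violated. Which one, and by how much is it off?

Distance(D, B) = 9.6 — off by 7.90.

V = (0.00, 0.00) ✓; VP at 60.40° ✓; |VP| = 30.10 ✓; ∠VPD = 104.2° ✓; |PD| = 23.20 ✓; ∠(PD, DB) = 90.00° ✓; |DB| = 17.50 ✗.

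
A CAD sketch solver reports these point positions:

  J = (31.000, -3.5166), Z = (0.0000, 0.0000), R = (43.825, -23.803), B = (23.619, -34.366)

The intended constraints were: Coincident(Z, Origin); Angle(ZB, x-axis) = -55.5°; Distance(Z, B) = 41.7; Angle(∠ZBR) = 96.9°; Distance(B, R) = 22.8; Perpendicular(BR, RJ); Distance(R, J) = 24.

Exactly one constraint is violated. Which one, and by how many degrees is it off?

Perpendicular(BR, RJ) — off by 4.70°.

Z = (0.00, 0.00) ✓; ZB at -55.50° ✓; |ZB| = 41.70 ✓; ∠ZBR = 96.90° ✓; |BR| = 22.80 ✓; ∠(BR, RJ) = 94.70° ✗; |RJ| = 24.00 ✓.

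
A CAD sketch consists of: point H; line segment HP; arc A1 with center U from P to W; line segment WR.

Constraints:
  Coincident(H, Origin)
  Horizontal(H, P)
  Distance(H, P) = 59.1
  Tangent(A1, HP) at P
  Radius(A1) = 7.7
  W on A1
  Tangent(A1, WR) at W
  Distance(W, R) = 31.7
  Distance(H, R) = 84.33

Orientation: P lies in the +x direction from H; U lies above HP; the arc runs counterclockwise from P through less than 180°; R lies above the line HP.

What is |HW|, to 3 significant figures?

66.6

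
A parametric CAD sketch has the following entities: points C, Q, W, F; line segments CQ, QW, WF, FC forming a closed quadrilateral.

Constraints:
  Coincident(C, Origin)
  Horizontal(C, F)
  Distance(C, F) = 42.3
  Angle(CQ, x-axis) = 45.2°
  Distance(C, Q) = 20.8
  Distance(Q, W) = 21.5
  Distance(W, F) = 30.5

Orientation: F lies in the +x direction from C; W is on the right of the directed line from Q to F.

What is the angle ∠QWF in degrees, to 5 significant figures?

71.760°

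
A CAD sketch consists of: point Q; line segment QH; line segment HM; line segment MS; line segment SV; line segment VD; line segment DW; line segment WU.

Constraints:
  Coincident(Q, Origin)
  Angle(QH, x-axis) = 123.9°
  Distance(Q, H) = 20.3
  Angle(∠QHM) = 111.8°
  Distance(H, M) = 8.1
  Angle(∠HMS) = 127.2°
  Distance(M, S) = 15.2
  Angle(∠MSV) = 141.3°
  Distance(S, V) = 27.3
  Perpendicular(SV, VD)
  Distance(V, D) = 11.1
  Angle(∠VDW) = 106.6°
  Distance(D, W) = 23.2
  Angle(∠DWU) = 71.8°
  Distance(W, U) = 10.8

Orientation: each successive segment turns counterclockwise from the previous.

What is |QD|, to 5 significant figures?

24.081

Q is at the origin; QH runs at 123.9° with length 20.3, so H = (-11.322, 16.849). ∠QHM = 111.8° gives HM at -167.90° from the x-axis; with |HM| = 8.1, M = (-19.242, 15.151). ∠HMS = 127.2° gives MS at -115.10° from the x-axis; with |MS| = 15.2, S = (-25.690, 1.3867). ∠MSV = 141.3° gives SV at -76.400° from the x-axis; with |SV| = 27.3, V = (-19.271, -25.148). SV is perpendicular to VD, so VD runs at 13.600°; with |VD| = 11.1, D = (-8.4820, -22.538). Then |QD| = |D − Q| = 24.081.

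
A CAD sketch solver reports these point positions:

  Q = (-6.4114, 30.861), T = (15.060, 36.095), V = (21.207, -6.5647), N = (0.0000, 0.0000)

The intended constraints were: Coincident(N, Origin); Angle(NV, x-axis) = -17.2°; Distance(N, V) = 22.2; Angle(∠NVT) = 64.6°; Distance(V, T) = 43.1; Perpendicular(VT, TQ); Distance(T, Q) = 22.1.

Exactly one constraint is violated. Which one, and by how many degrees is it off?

Perpendicular(VT, TQ) — off by 5.50°.

N = (0.00, 0.00) ✓; NV at -17.20° ✓; |NV| = 22.20 ✓; ∠NVT = 64.60° ✓; |VT| = 43.10 ✓; ∠(VT, TQ) = 95.50° ✗; |TQ| = 22.10 ✓.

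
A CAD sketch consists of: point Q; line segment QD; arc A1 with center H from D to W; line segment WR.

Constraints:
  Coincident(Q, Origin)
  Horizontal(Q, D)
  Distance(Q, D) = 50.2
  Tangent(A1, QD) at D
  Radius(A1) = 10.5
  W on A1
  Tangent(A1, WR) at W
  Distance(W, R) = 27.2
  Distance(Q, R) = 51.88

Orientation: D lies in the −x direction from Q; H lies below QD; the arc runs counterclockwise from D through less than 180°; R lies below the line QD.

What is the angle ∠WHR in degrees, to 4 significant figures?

68.89°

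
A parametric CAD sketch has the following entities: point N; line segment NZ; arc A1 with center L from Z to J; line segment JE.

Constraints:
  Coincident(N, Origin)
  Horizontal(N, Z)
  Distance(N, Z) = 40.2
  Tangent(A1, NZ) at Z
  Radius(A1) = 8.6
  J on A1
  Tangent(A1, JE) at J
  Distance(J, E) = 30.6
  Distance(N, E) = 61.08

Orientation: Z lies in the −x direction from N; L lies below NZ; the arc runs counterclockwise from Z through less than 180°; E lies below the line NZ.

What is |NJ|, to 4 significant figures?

49.65

Checks: |LJ| = 8.600 ✓; ∠(LJ, JE) = 90.00° ✓; |JE| = 30.60 ✓; |NE| = 61.08 ✓.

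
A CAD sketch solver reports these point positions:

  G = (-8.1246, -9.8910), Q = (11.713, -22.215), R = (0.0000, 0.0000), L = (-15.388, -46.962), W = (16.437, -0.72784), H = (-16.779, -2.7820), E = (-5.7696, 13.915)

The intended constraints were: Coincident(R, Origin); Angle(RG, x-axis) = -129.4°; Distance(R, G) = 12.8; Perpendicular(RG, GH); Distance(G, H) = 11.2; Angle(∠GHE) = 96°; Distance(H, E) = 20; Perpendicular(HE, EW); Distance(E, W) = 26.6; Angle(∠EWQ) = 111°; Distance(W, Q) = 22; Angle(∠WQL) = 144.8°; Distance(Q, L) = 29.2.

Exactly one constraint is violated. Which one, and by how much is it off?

Distance(Q, L) = 29.2 — off by 7.50.

R = (0.00, 0.00) ✓; RG at -129.4° ✓; |RG| = 12.80 ✓; ∠(RG, GH) = 90.00° ✓; |GH| = 11.20 ✓; ∠GHE = 96.00° ✓; |HE| = 20.00 ✓; ∠(HE, EW) = 90.00° ✓; |EW| = 26.60 ✓; ∠EWQ = 111.0° ✓; |WQ| = 22.00 ✓; ∠WQL = 144.8° ✓; |QL| = 36.70 ✗.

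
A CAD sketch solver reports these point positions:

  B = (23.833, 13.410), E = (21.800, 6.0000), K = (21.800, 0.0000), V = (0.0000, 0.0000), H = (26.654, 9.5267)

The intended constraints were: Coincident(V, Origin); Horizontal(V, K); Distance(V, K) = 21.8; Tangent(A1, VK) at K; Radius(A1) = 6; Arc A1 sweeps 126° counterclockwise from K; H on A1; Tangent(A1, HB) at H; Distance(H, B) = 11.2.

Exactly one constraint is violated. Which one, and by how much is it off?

Distance(H, B) = 11.2 — off by 6.40.

V = (0.00, 0.00) ✓; V.y = 0.00, K.y = 0.00 ✓; |VK| = 21.80 ✓; ∠(EK, KV) = 90.00° ✓; |EK| = 6.000 ✓; bearing(E→H) − bearing(E→K) = 126.0° ✓; |EH| = 6.000 ✓; ∠(EH, HB) = 90.00° ✓; |HB| = 4.800 ✗.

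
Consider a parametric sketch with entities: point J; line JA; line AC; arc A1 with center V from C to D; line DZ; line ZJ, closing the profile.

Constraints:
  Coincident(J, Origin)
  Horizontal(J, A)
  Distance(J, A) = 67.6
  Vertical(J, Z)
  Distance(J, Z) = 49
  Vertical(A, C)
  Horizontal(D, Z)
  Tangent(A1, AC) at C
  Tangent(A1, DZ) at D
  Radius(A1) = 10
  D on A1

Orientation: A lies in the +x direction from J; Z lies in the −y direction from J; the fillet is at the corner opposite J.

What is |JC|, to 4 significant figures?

78.04

J is at the origin; JA is horizontal with |JA| = 67.6 and A on the +x side, so A = (67.60, 0.000). JZ is vertical with |JZ| = 49.0 and Z on the −y side, so Z = (0.000, -49.00). The virtual corner opposite J is at (67.60, -49.00). A1 meets AC tangentially, so VC is at right angles to AC and since A1 is tangent to DZ there, VD ⟂ DZ, with radius 10.0, so the center V sits 10.0 in from both sides at V = (57.60, -39.00). That places the tangent points at C = (67.60, -39.00) on AC and D = (57.60, -49.00) on DZ. Then |JC| = |C − J| = 78.04.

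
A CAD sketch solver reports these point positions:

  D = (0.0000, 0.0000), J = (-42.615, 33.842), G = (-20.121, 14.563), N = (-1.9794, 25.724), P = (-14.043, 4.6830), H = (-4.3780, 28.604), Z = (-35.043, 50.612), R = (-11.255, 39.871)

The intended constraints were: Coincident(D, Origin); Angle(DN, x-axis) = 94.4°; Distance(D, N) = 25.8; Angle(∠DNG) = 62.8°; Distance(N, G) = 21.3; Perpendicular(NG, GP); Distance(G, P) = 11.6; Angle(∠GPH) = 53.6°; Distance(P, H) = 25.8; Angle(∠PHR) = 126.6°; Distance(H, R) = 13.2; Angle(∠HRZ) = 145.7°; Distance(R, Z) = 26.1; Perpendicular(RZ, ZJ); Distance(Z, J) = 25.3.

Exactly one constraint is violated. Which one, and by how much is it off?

Distance(Z, J) = 25.3 — off by 6.90.

D = (0.00, 0.00) ✓; DN at 94.40° ✓; |DN| = 25.80 ✓; ∠DNG = 62.80° ✓; |NG| = 21.30 ✓; ∠(NG, GP) = 90.00° ✓; |GP| = 11.60 ✓; ∠GPH = 53.60° ✓; |PH| = 25.80 ✓; ∠PHR = 126.6° ✓; |HR| = 13.20 ✓; ∠HRZ = 145.7° ✓; |RZ| = 26.10 ✓; ∠(RZ, ZJ) = 90.00° ✓; |ZJ| = 18.40 ✗.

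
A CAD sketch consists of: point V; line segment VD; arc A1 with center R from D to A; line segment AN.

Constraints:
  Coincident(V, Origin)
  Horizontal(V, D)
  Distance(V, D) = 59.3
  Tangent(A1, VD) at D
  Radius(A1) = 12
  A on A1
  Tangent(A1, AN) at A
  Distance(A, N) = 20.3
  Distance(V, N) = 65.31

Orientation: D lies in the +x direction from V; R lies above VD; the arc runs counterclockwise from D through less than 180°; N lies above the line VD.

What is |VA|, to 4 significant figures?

71.18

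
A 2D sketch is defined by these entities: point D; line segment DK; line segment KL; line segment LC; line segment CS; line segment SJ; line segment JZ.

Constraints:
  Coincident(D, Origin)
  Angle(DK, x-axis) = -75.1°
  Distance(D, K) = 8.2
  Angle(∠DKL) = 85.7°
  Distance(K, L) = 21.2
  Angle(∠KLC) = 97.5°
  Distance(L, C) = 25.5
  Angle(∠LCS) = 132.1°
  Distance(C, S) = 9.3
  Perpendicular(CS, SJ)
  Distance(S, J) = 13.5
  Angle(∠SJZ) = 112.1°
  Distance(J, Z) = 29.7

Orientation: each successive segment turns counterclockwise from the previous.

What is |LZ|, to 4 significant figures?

5.862

The perpendicularity gives SJ at right angles to CS, so SJ runs at -120.4°; with |SJ| = 13.5, J = (2.105, 17.08). ∠SJZ = 112.1° gives JZ at -52.50° from the x-axis; with |JZ| = 29.7, Z = (20.19, -6.483). Then |LZ| = |Z − L| = 5.862.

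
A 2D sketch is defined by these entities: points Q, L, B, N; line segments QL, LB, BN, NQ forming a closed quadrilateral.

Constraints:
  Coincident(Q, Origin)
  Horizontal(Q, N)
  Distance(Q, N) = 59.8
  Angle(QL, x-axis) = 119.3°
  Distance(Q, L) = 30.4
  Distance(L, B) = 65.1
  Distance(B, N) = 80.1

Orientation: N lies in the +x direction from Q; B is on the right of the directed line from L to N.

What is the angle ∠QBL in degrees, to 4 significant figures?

19.12°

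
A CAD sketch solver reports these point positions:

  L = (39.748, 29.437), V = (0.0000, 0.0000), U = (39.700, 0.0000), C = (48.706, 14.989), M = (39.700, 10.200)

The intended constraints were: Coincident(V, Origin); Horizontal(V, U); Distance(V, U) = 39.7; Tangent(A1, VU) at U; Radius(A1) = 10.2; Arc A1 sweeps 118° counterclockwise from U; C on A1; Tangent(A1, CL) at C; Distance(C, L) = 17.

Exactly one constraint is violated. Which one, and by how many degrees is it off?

Tangent(A1, CL) at C — off by 3.80°.

V = (0.00, 0.00) ✓; V.y = 0.00, U.y = 0.00 ✓; |VU| = 39.70 ✓; ∠(MU, UV) = 90.00° ✓; |MU| = 10.20 ✓; bearing(M→C) − bearing(M→U) = 118.0° ✓; |MC| = 10.20 ✓; ∠(MC, CL) = 86.20° ✗; |CL| = 17.00 ✓.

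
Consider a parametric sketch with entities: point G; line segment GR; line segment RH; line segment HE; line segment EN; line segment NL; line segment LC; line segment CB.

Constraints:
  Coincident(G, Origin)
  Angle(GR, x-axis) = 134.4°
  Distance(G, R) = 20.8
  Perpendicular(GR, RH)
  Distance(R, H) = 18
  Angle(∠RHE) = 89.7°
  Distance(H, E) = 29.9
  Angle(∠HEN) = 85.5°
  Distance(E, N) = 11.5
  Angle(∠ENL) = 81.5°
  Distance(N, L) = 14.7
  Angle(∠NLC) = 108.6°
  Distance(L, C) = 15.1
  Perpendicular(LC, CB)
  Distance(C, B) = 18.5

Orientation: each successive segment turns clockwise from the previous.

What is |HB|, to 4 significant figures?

32.78

G is at the origin; GR runs at 134.4° with length 20.8, so R = (-14.55, 14.86). GR is perpendicular to RH, so RH runs at 44.40°; with |RH| = 18.0, H = (-1.692, 27.45). ∠RHE = 89.7° gives HE at -45.90° from the x-axis; with |HE| = 29.9, E = (19.12, 5.983). ∠HEN = 85.5° gives EN at -140.4° from the x-axis; with |EN| = 11.5, N = (10.25, -1.347). ∠ENL = 81.5° gives NL at 121.1° from the x-axis; with |NL| = 14.7, L = (2.661, 11.24). ∠NLC = 108.6° gives LC at 49.70° from the x-axis; with |LC| = 15.1, C = (12.43, 22.76). LC is perpendicular to CB, so CB runs at -40.30°; with |CB| = 18.5, B = (26.54, 10.79). Then |HB| = |B − H| = 32.78.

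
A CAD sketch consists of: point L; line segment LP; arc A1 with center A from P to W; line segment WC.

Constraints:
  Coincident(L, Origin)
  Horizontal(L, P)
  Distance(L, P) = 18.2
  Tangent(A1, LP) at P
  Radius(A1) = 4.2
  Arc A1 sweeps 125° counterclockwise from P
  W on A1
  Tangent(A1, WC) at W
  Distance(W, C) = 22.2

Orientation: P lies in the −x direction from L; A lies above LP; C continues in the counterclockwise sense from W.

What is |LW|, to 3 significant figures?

16.2

L is at the origin; L and P share the same y with |LP| = 18.2 and P on the −x side, so P = (-18.2, 0.00). Tangency of A1 to LP means the radius AP is perpendicular to LP, so A = P + (0, 4.2) = (-18.2, 4.20). On A1, P sits at bearing -90° from A; a 125° counterclockwise sweep puts W at bearing 35°, so W = A + 4.2·(cos 35°, sin 35°) = (-14.8, 6.61). Then |LW| = |W − L| = 16.2.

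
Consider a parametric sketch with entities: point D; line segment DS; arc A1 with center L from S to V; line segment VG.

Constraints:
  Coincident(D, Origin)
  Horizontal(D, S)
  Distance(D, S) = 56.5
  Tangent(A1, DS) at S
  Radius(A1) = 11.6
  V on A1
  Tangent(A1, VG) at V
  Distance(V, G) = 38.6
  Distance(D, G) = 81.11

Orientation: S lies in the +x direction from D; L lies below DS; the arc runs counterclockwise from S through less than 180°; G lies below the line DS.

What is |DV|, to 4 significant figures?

48.95

Checks: |LV| = 11.60 ✓; ∠(LV, VG) = 90.00° ✓; |VG| = 38.60 ✓; |DG| = 81.11 ✓.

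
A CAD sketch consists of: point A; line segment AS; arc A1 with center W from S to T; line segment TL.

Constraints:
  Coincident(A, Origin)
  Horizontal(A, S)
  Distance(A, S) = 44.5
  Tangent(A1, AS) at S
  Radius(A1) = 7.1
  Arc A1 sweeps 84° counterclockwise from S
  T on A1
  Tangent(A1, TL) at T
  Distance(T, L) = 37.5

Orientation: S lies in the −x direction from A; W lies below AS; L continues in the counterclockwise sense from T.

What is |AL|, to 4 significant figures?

70.60

A is at the origin; AS is horizontal with |AS| = 44.5 and S on the −x side, so S = (-44.50, 0.000). Since A1 is tangent to AS there, WS ⟂ AS, so W = S + (0, -7.1) = (-44.50, -7.100). On A1, S sits at bearing 90° from W; an 84° counterclockwise sweep puts T at bearing 174°, so T = W + 7.1·(cos 174°, sin 174°) = (-51.56, -6.358). Tangency of A1 to TL means the radius WT is perpendicular to TL, so TL runs along (−sin 174°, cos 174°); with |TL| = 37.5, L = (-55.48, -43.65). Then |AL| = |L − A| = 70.60.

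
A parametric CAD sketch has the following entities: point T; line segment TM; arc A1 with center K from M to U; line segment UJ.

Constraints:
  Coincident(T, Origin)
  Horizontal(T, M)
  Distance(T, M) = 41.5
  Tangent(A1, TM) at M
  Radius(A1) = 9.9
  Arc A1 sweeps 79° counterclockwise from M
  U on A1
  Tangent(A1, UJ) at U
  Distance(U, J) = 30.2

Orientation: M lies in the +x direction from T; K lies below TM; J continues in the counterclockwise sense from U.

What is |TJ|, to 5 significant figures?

45.771

T is at the origin; T and M share the same y with |TM| = 41.5 and M on the +x side, so M = (41.500, 0.0000). The tangent condition forces KM to be normal to TM, so K = M + (0, -9.9) = (41.500, -9.9000). On A1, M sits at bearing 90° from K; a 79° counterclockwise sweep puts U at bearing 169°, so U = K + 9.9·(cos 169°, sin 169°) = (31.782, -8.0110). Tangency of A1 to UJ means the radius KU is perpendicular to UJ, so UJ runs along (−sin 169°, cos 169°); with |UJ| = 30.2, J = (26.019, -37.656). Then |TJ| = |J − T| = 45.771.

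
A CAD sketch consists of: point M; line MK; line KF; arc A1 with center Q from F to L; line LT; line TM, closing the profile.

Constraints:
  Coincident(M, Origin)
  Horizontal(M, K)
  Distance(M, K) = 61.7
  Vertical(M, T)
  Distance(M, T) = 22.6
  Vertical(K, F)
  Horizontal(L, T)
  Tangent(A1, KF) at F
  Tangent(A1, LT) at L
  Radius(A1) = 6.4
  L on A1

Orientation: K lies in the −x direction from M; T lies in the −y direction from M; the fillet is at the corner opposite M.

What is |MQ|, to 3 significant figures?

57.6

MT is vertical with |MT| = 22.6 and T on the −y side, so T = (0.00, -22.6). The virtual corner opposite M is at (-61.7, -22.6). Tangency of A1 to KF means the radius QF is perpendicular to KF and A1 meets LT tangentially, so QL is at right angles to LT, with radius 6.4, so the center Q sits 6.4 in from both sides at Q = (-55.3, -16.2). Then |MQ| = |Q − M| = 57.6.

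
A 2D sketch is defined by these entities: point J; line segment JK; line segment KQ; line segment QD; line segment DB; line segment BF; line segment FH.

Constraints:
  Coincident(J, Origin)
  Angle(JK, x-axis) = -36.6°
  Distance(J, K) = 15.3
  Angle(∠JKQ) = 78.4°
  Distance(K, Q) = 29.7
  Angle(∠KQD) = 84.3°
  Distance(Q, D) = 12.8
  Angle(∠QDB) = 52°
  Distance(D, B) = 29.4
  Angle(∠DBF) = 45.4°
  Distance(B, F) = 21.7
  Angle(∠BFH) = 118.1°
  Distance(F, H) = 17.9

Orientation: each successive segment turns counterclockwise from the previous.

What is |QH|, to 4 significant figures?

10.88

∠DBF = 45.4° gives BF at 63.30° from the x-axis; with |BF| = 21.7, F = (31.93, 13.56). ∠BFH = 118.1° gives FH at 125.2° from the x-axis; with |FH| = 17.9, H = (21.61, 28.19). Then |QH| = |H − Q| = 10.88.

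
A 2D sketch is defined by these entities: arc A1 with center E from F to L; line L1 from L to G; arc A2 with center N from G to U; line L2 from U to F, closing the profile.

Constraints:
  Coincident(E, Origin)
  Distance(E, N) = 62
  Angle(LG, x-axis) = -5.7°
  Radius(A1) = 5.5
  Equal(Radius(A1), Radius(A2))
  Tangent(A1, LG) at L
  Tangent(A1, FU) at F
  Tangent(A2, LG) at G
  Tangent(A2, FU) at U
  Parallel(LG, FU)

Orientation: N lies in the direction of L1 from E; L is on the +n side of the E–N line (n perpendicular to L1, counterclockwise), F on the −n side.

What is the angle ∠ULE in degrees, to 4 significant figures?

79.94°

Tangency of A1 to both parallel lines with radius 5.5 puts L and F at E ± 5.5·n: L = (0.5463, 5.473), F = (-0.5463, -5.473). Equal radii place G and U the same way about N: G = N + 5.5·n = (62.24, -0.6850), U = N − 5.5·n = (61.15, -11.63). Then cos ∠ULE = LU·LE / (|LU||LE|), giving 79.94°.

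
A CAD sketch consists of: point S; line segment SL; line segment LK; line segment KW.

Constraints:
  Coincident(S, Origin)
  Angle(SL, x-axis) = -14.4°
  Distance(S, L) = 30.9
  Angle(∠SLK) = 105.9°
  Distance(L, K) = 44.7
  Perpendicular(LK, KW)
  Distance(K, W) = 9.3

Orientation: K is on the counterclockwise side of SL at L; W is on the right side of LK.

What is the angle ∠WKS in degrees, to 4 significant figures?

119.2°

S is at the origin; SL runs at -14.4° with length 30.9, so L = 30.9·(cos -14.4°, sin -14.4°) = (29.93, -7.685). ∠SLK = 105.9°, so LK runs at -14.4° + (180° − 105.9°) = 59.70° from the x-axis; with |LK| = 44.7, K = L + 44.7·(cos 59.70°, sin 59.70°) = (52.48, 30.91). LK ⟂ KW; with |KW| = 9.3 on the right of LK, W = K + 9.3·(0.8634, -0.5045) = (60.51, 26.22). Then cos ∠WKS = KW·KS / (|KW||KS|), giving 119.2°.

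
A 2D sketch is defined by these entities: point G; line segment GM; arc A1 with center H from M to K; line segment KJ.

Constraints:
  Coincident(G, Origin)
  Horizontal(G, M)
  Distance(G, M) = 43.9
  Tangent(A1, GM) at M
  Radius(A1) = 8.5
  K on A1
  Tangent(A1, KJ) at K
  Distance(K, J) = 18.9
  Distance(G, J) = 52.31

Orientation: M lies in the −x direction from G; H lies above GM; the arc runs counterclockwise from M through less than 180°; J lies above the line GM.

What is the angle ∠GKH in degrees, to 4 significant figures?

139.1°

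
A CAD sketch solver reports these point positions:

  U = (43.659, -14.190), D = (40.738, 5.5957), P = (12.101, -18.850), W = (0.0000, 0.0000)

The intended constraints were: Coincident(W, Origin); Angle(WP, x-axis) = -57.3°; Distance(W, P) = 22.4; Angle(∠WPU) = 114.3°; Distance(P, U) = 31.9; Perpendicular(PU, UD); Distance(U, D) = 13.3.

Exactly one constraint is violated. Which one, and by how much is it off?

Distance(U, D) = 13.3 — off by 6.70.

W = (0.00, 0.00) ✓; WP at -57.30° ✓; |WP| = 22.40 ✓; ∠WPU = 114.3° ✓; |PU| = 31.90 ✓; ∠(PU, UD) = 90.00° ✓; |UD| = 20.00 ✗.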